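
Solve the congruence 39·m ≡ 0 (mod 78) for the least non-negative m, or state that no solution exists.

gcd(39, 78) = 39, and 39 | 0, so solutions exist.
Divide through by 39: 1·m ≡ 0 mod 2.
1⁻¹ ≡ 1 (mod 2).
m ≡ 1·0 ≡ 0 (mod 2).
The smallest non-negative solution is m = 0.

0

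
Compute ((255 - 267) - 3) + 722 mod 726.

255 - 267 = -12 ≡ 714 (mod 726)
714 - 3 = 711
711 + 722 = 1433 ≡ 707 (mod 726)

707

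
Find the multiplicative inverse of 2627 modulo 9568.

Apply the Euclidean algorithm and back-substitute:
9568 = 3·2627 + 1687
2627 = 1·1687 + 940
1687 = 1·940 + 747
940 = 1·747 + 193
747 = 3·193 + 168
193 = 1·168 + 25
168 = 6·25 + 18
25 = 1·18 + 7
18 = 2·7 + 4
7 = 1·4 + 3
4 = 1·3 + 1
3 = 3·1 + 0
gcd(2627, 9568) = 1, so the inverse exists.
Bézout: 1 = 735·9568 − 2677·2627.
So 2627⁻¹ ≡ −2677 ≡ 6891 (mod 9568).

6891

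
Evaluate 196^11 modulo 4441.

977

11 in binary is 1011, i.e. 11 = 8 + 2 + 1.
196^1 ≡ 196 (mod 4441)
196^2 ≡ 196^2 = 38416 ≡ 2888 (mod 4441)
196^4 ≡ 2888^2 = 8340544 ≡ 346 (mod 4441)
196^8 ≡ 346^2 = 119716 ≡ 4250 (mod 4441)
196^11 = 196^8 × 196^2 × 196^1 ≡ 4250 × 2888 × 196 (mod 4441).
Accumulate the product:
4250 × 2888 = 12274000 ≡ 3517
3517 × 196 = 689332 ≡ 977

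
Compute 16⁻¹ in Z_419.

131

419 = 26×16 + 3
16 = 5×3 + 1
3 = 3×1 + 0
gcd(16, 419) = 1, so the inverse exists.
Back-substitute for 1:
1 = 1×16 − 5×3
  = −5×419 + 131×16
So 16⁻¹ ≡ 131 (mod 419).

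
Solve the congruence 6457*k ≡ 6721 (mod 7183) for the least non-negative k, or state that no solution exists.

gcd(6457, 7183) = 11, and 11 | 6721, so solutions exist.
Divide through by 11: 587*k ≡ 611 mod 653.
587⁻¹ ≡ 465 (mod 653).
k ≡ 465*611 ≡ 60 (mod 653).
The smallest non-negative solution is k = 60.

60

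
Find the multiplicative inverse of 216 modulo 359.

241

By the extended Euclidean algorithm:
359 = 1*216 + 143
216 = 1*143 + 73
143 = 1*73 + 70
73 = 1*70 + 3
70 = 23*3 + 1
3 = 3*1 + 0
gcd(216, 359) = 1, so the inverse exists.
Back-substitute for 1:
1 = 1*70 − 23*3
  = −23*73 + 24*70
  = 24*143 − 47*73
  = −47*216 + 71*143
  = 71*359 − 118*216
So 216⁻¹ ≡ −118 ≡ 241 (mod 359).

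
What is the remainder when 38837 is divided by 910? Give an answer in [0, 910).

38837 = 42×910 + 617, so 38837 ≡ 617 (mod 910).

617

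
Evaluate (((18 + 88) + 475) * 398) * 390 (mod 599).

375

18 + 88 = 106
106 + 475 = 581
581 * 398 = 231238 ≡ 24 (mod 599)
24 * 390 = 9360 ≡ 375 (mod 599)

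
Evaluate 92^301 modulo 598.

By square-and-multiply:
301 in binary is 100101101, i.e. 301 = 256 + 32 + 8 + 4 + 1.
92^1 ≡ 92 (mod 598)
92^2 ≡ 92^2 = 8464 ≡ 92 (mod 598)
92^4 ≡ 92^2 = 8464 ≡ 92 (mod 598)
92^8 ≡ 92^2 = 8464 ≡ 92 (mod 598)
92^16 ≡ 92^2 = 8464 ≡ 92 (mod 598)
92^32 ≡ 92^2 = 8464 ≡ 92 (mod 598)
92^64 ≡ 92^2 = 8464 ≡ 92 (mod 598)
92^128 ≡ 92^2 = 8464 ≡ 92 (mod 598)
92^256 ≡ 92^2 = 8464 ≡ 92 (mod 598)
92^301 = 92^256 · 92^32 · 92^8 · 92^4 · 92^1 ≡ 92 · 92 · 92 · 92 · 92 (mod 598).
Accumulate the product:
92 · 92 = 8464 ≡ 92
92 · 92 = 8464 ≡ 92
92 · 92 = 8464 ≡ 92
92 · 92 = 8464 ≡ 92

92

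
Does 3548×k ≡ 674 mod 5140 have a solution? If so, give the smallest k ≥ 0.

no solution

gcd(3548, 5140) = 4, and 4 does not divide 674.
So the congruence has no solution.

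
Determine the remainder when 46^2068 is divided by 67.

29

2068 in binary is 100000010100, i.e. 2068 = 2048 + 16 + 4.
46^1 ≡ 46 (mod 67)
46^2 ≡ 46^2 = 2116 ≡ 39 (mod 67)
46^4 ≡ 39^2 = 1521 ≡ 47 (mod 67)
46^8 ≡ 47^2 = 2209 ≡ 65 (mod 67)
46^16 ≡ 65^2 = 4225 ≡ 4 (mod 67)
46^32 ≡ 4^2 = 16 (mod 67)
46^64 ≡ 16^2 = 256 ≡ 55 (mod 67)
46^128 ≡ 55^2 = 3025 ≡ 10 (mod 67)
46^256 ≡ 10^2 = 100 ≡ 33 (mod 67)
46^512 ≡ 33^2 = 1089 ≡ 17 (mod 67)
46^1024 ≡ 17^2 = 289 ≡ 21 (mod 67)
46^2048 ≡ 21^2 = 441 ≡ 39 (mod 67)
46^2068 = 46^2048 × 46^16 × 46^4 ≡ 39 × 4 × 47 (mod 67).
Accumulate the product:
39 × 4 = 156 ≡ 22
22 × 47 = 1034 ≡ 29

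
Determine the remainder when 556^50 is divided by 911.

114

By square-and-multiply:
50 in binary is 110010, i.e. 50 = 32 + 16 + 2.
556^1 ≡ 556 (mod 911)
556^2 ≡ 556^2 = 309136 ≡ 307 (mod 911)
556^4 ≡ 307^2 = 94249 ≡ 416 (mod 911)
556^8 ≡ 416^2 = 173056 ≡ 877 (mod 911)
556^16 ≡ 877^2 = 769129 ≡ 245 (mod 911)
556^32 ≡ 245^2 = 60025 ≡ 810 (mod 911)
556^50 = 556^32 * 556^16 * 556^2 ≡ 810 * 245 * 307 (mod 911).
Accumulate the product:
810 * 245 = 198450 ≡ 763
763 * 307 = 234241 ≡ 114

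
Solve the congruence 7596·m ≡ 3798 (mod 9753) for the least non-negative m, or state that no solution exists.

1626

gcd(7596, 9753) = 3, and 3 | 3798, so solutions exist.
Divide through by 3: 2532·m ≡ 1266 (mod 3251).
2532⁻¹ ≡ 1049 (mod 3251).
m ≡ 1049·1266 ≡ 1626 (mod 3251).
The smallest non-negative solution is m = 1626.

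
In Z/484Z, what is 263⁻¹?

219

Run the extended Euclidean algorithm:
484 = 1·263 + 221
263 = 1·221 + 42
221 = 5·42 + 11
42 = 3·11 + 9
11 = 1·9 + 2
9 = 4·2 + 1
2 = 2·1 + 0
gcd(263, 484) = 1, so the inverse exists.
Bézout: 1 = −119·484 + 219·263.
So 263⁻¹ ≡ 219 (mod 484).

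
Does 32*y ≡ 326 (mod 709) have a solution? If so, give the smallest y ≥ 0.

gcd(32, 709) = 1, so a unique solution mod 709 exists.
32⁻¹ ≡ 421 (mod 709).
y ≡ 421*326 ≡ 409 (mod 709).

409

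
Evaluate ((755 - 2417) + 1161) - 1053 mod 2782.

755 - 2417 = -1662 ≡ 1120 (mod 2782)
1120 + 1161 = 2281
2281 - 1053 = 1228

1228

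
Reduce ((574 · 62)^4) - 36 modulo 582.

574 · 62 = 35588 ≡ 86 (mod 582)
(86)^4 ≡ 382 (mod 582)
382 - 36 = 346

346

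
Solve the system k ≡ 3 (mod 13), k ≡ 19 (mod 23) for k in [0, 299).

42

13⁻¹ mod 23: 13×16 ≡ 1 (mod 23), so 13⁻¹ ≡ 16.
k = 3 + 13×((19 − 3)×16 mod 23) = 3 + 13×3 = 42.
Check: 42 mod 13 = 3, 42 mod 23 = 19. ✓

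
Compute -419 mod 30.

1

-419 = -14*30 + 1, so -419 ≡ 1 (mod 30).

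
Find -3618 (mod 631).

168

-3618 = -6×631 + 168, so -3618 ≡ 168 (mod 631).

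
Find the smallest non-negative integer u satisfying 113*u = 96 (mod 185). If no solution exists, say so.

gcd(113, 185) = 1, so a unique solution mod 185 exists.
113⁻¹ ≡ 167 (mod 185).
u ≡ 167*96 ≡ 122 (mod 185).

122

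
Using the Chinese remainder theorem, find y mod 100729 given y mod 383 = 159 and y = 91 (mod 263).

63737

383⁻¹ mod 263: 383*160 ≡ 1 (mod 263), so 383⁻¹ ≡ 160.
y = 159 + 383*((91 − 159)*160 mod 263) = 159 + 383*166 = 63737.
Check: 63737 mod 383 = 159, 63737 mod 263 = 91. ✓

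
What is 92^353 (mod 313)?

253

Using repeated squaring:
353 in binary is 101100001, i.e. 353 = 256 + 64 + 32 + 1.
92^1 ≡ 92 (mod 313)
92^2 ≡ 92^2 = 8464 ≡ 13 (mod 313)
92^4 ≡ 13^2 = 169 (mod 313)
92^8 ≡ 169^2 = 28561 ≡ 78 (mod 313)
92^16 ≡ 78^2 = 6084 ≡ 137 (mod 313)
92^32 ≡ 137^2 = 18769 ≡ 302 (mod 313)
92^64 ≡ 302^2 = 91204 ≡ 121 (mod 313)
92^128 ≡ 121^2 = 14641 ≡ 243 (mod 313)
92^256 ≡ 243^2 = 59049 ≡ 205 (mod 313)
92^353 = 92^256 × 92^64 × 92^32 × 92^1 ≡ 205 × 121 × 302 × 92 (mod 313).
Accumulate the product:
205 × 121 = 24805 ≡ 78
78 × 302 = 23556 ≡ 81
81 × 92 = 7452 ≡ 253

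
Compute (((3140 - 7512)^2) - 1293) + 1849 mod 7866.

3140 - 7512 = -4372 ≡ 3494 (mod 7866)
(3494)^2 ≡ 4 (mod 7866)
4 - 1293 = -1289 ≡ 6577 (mod 7866)
6577 + 1849 = 8426 ≡ 560 (mod 7866)

560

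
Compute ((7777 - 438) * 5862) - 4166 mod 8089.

7839

7777 - 438 = 7339
7339 * 5862 = 43021218 ≡ 3916 (mod 8089)
3916 - 4166 = -250 ≡ 7839 (mod 8089)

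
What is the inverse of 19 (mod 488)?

Apply the Euclidean algorithm and back-substitute:
488 = 25·19 + 13
19 = 1·13 + 6
13 = 2·6 + 1
6 = 6·1 + 0
gcd(19, 488) = 1, so the inverse exists.
Back-substitute for 1:
1 = 1·13 − 2·6
  = −2·19 + 3·13
  = 3·488 − 77·19
So 19⁻¹ ≡ −77 ≡ 411 (mod 488).

411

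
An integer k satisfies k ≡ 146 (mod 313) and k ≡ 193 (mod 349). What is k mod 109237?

105940

313⁻¹ mod 349: 313*126 ≡ 1 (mod 349), so 313⁻¹ ≡ 126.
k = 146 + 313*((193 − 146)*126 mod 349) = 146 + 313*338 = 105940.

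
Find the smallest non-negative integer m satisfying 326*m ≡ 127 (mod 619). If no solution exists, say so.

139

gcd(326, 619) = 1, so a unique solution mod 619 exists.
326⁻¹ ≡ 469 (mod 619).
m ≡ 469*127 ≡ 139 (mod 619).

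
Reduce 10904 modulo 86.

10904 = 126·86 + 68, so 10904 ≡ 68 (mod 86).

68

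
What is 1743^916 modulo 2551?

Compute successive squares:
916 in binary is 1110010100, i.e. 916 = 512 + 256 + 128 + 16 + 4.
1743^1 ≡ 1743 (mod 2551)
1743^2 ≡ 1743^2 = 3038049 ≡ 2359 (mod 2551)
1743^4 ≡ 2359^2 = 5564881 ≡ 1150 (mod 2551)
1743^8 ≡ 1150^2 = 1322500 ≡ 1082 (mod 2551)
1743^16 ≡ 1082^2 = 1170724 ≡ 2366 (mod 2551)
1743^32 ≡ 2366^2 = 5597956 ≡ 1062 (mod 2551)
1743^64 ≡ 1062^2 = 1127844 ≡ 302 (mod 2551)
1743^128 ≡ 302^2 = 91204 ≡ 1919 (mod 2551)
1743^256 ≡ 1919^2 = 3682561 ≡ 1468 (mod 2551)
1743^512 ≡ 1468^2 = 2155024 ≡ 1980 (mod 2551)
1743^916 = 1743^512 · 1743^256 · 1743^128 · 1743^16 · 1743^4 ≡ 1980 · 1468 · 1919 · 2366 · 1150 (mod 2551).
Accumulate the product:
1980 · 1468 = 2906640 ≡ 1051
1051 · 1919 = 2016869 ≡ 1579
1579 · 2366 = 3735914 ≡ 1250
1250 · 1150 = 1437500 ≡ 1287

1287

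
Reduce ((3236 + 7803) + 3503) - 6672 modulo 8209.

3236 + 7803 = 11039 ≡ 2830 (mod 8209)
2830 + 3503 = 6333
6333 - 6672 = -339 ≡ 7870 (mod 8209)

7870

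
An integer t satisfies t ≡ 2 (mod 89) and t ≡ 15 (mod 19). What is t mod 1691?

91

89⁻¹ mod 19: 89*3 ≡ 1 (mod 19), so 89⁻¹ ≡ 3.
t = 2 + 89*((15 − 2)*3 mod 19) = 2 + 89*1 = 91.
Check: 91 mod 89 = 2, 91 mod 19 = 15. ✓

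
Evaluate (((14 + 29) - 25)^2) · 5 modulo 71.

58

14 + 29 = 43
43 - 25 = 18
(18)^2 ≡ 40 (mod 71)
40 · 5 = 200 ≡ 58 (mod 71)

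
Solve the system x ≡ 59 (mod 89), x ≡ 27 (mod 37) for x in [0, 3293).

89⁻¹ mod 37: 89*5 ≡ 1 (mod 37), so 89⁻¹ ≡ 5.
x = 59 + 89*((27 − 59)*5 mod 37) = 59 + 89*25 = 2284.

2284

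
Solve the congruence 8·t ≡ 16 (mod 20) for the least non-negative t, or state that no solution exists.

gcd(8, 20) = 4, and 4 | 16, so solutions exist.
Divide through by 4: 2·t = 4 (mod 5).
2⁻¹ ≡ 3 (mod 5).
t ≡ 3·4 ≡ 2 (mod 5).
The smallest non-negative solution is t = 2.

2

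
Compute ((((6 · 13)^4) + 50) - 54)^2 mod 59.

19

6 · 13 = 78 ≡ 19 (mod 59)
(19)^4 ≡ 49 (mod 59)
49 + 50 = 99 ≡ 40 (mod 59)
40 - 54 = -14 ≡ 45 (mod 59)
(45)^2 ≡ 19 (mod 59)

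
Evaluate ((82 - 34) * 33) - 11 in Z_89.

60

82 - 34 = 48
48 * 33 = 1584 ≡ 71 (mod 89)
71 - 11 = 60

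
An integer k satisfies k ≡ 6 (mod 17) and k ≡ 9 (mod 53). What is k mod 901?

17⁻¹ mod 53: 17·25 ≡ 1 (mod 53), so 17⁻¹ ≡ 25.
k = 6 + 17·((9 − 6)·25 mod 53) = 6 + 17·22 = 380.

380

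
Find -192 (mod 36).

-192 = -6×36 + 24, so -192 ≡ 24 (mod 36).

24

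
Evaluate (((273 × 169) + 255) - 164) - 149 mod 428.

283

273 × 169 = 46137 ≡ 341 (mod 428)
341 + 255 = 596 ≡ 168 (mod 428)
168 - 164 = 4
4 - 149 = -145 ≡ 283 (mod 428)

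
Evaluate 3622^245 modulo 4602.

2062

245 in binary is 11110101, i.e. 245 = 128 + 64 + 32 + 16 + 4 + 1.
3622^1 ≡ 3622 (mod 4602)
3622^2 ≡ 3622^2 = 13118884 ≡ 3184 (mod 4602)
3622^4 ≡ 3184^2 = 10137856 ≡ 4252 (mod 4602)
3622^8 ≡ 4252^2 = 18079504 ≡ 2848 (mod 4602)
3622^16 ≡ 2848^2 = 8111104 ≡ 2380 (mod 4602)
3622^32 ≡ 2380^2 = 5664400 ≡ 3940 (mod 4602)
3622^64 ≡ 3940^2 = 15523600 ≡ 1054 (mod 4602)
3622^128 ≡ 1054^2 = 1110916 ≡ 1834 (mod 4602)
3622^245 = 3622^128 × 3622^64 × 3622^32 × 3622^16 × 3622^4 × 3622^1 ≡ 1834 × 1054 × 3940 × 2380 × 4252 × 3622 (mod 4602).
Accumulate the product:
1834 × 1054 = 1933036 ≡ 196
196 × 3940 = 772240 ≡ 3706
3706 × 2380 = 8820280 ≡ 2848
2848 × 4252 = 12109696 ≡ 1834
1834 × 3622 = 6642748 ≡ 2062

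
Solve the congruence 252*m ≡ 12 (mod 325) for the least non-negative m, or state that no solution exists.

gcd(252, 325) = 1, so a unique solution mod 325 exists.
252⁻¹ ≡ 138 (mod 325).
m ≡ 138*12 ≡ 31 (mod 325).

31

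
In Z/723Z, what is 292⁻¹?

723 = 2·292 + 139
292 = 2·139 + 14
139 = 9·14 + 13
14 = 1·13 + 1
13 = 13·1 + 0
gcd(292, 723) = 1, so the inverse exists.
Back-substitute for 1:
1 = 1·14 − 1·13
  = −1·139 + 10·14
  = 10·292 − 21·139
  = −21·723 + 52·292
So 292⁻¹ ≡ 52 (mod 723).

52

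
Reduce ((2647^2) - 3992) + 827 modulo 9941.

(2647)^2 ≡ 8145 (mod 9941)
8145 - 3992 = 4153
4153 + 827 = 4980

4980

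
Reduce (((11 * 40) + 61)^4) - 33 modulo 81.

48

11 * 40 = 440 ≡ 35 (mod 81)
35 + 61 = 96 ≡ 15 (mod 81)
(15)^4 ≡ 0 (mod 81)
0 - 33 = -33 ≡ 48 (mod 81)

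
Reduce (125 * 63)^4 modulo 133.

125 * 63 = 7875 ≡ 28 (mod 133)
(28)^4 ≡ 63 (mod 133)

63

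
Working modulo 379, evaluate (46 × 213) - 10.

313

46 × 213 = 9798 ≡ 323 (mod 379)
323 - 10 = 313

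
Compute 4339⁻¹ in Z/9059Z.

2877

Run the extended Euclidean algorithm:
9059 = 2*4339 + 381
4339 = 11*381 + 148
381 = 2*148 + 85
148 = 1*85 + 63
85 = 1*63 + 22
63 = 2*22 + 19
22 = 1*19 + 3
19 = 6*3 + 1
3 = 3*1 + 0
gcd(4339, 9059) = 1, so the inverse exists.
Bézout: 1 = −1378*9059 + 2877*4339.
So 4339⁻¹ ≡ 2877 (mod 9059).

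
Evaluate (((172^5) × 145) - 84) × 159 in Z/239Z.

79

(172)^5 ≡ 233 (mod 239)
233 × 145 = 33785 ≡ 86 (mod 239)
86 - 84 = 2
2 × 159 = 318 ≡ 79 (mod 239)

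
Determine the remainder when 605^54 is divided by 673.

54 in binary is 110110, i.e. 54 = 32 + 16 + 4 + 2.
605^1 ≡ 605 (mod 673)
605^2 ≡ 605^2 = 366025 ≡ 586 (mod 673)
605^4 ≡ 586^2 = 343396 ≡ 166 (mod 673)
605^8 ≡ 166^2 = 27556 ≡ 636 (mod 673)
605^16 ≡ 636^2 = 404496 ≡ 23 (mod 673)
605^32 ≡ 23^2 = 529 (mod 673)
605^54 = 605^32 · 605^16 · 605^4 · 605^2 ≡ 529 · 23 · 166 · 586 (mod 673).
Accumulate the product:
529 · 23 = 12167 ≡ 53
53 · 166 = 8798 ≡ 49
49 · 586 = 28714 ≡ 448

448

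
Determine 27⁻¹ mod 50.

13

Run the extended Euclidean algorithm:
50 = 1*27 + 23
27 = 1*23 + 4
23 = 5*4 + 3
4 = 1*3 + 1
3 = 3*1 + 0
gcd(27, 50) = 1, so the inverse exists.
Back-substitute for 1:
1 = 1*4 − 1*3
  = −1*23 + 6*4
  = 6*27 − 7*23
  = −7*50 + 13*27
So 27⁻¹ ≡ 13 (mod 50).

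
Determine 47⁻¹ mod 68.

By the extended Euclidean algorithm:
68 = 1×47 + 21
47 = 2×21 + 5
21 = 4×5 + 1
5 = 5×1 + 0
gcd(47, 68) = 1, so the inverse exists.
Bézout: 1 = 9×68 − 13×47.
So 47⁻¹ ≡ −13 ≡ 55 (mod 68).

55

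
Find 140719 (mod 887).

140719 = 158×887 + 573, so 140719 ≡ 573 (mod 887).

573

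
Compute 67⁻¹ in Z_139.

Run the extended Euclidean algorithm:
139 = 2·67 + 5
67 = 13·5 + 2
5 = 2·2 + 1
2 = 2·1 + 0
gcd(67, 139) = 1, so the inverse exists.
Back-substitute for 1:
1 = 1·5 − 2·2
  = −2·67 + 27·5
  = 27·139 − 56·67
So 67⁻¹ ≡ −56 ≡ 83 (mod 139).

83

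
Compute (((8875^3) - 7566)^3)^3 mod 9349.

(8875)^3 ≡ 7384 (mod 9349)
7384 - 7566 = -182 ≡ 9167 (mod 9349)
(9167)^3 ≡ 1537 (mod 9349)
(1537)^3 ≡ 5882 (mod 9349)

5882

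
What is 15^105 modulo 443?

Using repeated squaring:
105 in binary is 1101001, i.e. 105 = 64 + 32 + 8 + 1.
15^1 ≡ 15 (mod 443)
15^2 ≡ 15^2 = 225 (mod 443)
15^4 ≡ 225^2 = 50625 ≡ 123 (mod 443)
15^8 ≡ 123^2 = 15129 ≡ 67 (mod 443)
15^16 ≡ 67^2 = 4489 ≡ 59 (mod 443)
15^32 ≡ 59^2 = 3481 ≡ 380 (mod 443)
15^64 ≡ 380^2 = 144400 ≡ 425 (mod 443)
15^105 = 15^64 × 15^32 × 15^8 × 15^1 ≡ 425 × 380 × 67 × 15 (mod 443).
Accumulate the product:
425 × 380 = 161500 ≡ 248
248 × 67 = 16616 ≡ 225
225 × 15 = 3375 ≡ 274

274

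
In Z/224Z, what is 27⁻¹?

83

By the extended Euclidean algorithm:
224 = 8*27 + 8
27 = 3*8 + 3
8 = 2*3 + 2
3 = 1*2 + 1
2 = 2*1 + 0
gcd(27, 224) = 1, so the inverse exists.
Back-substitute for 1:
1 = 1*3 − 1*2
  = −1*8 + 3*3
  = 3*27 − 10*8
  = −10*224 + 83*27
So 27⁻¹ ≡ 83 (mod 224).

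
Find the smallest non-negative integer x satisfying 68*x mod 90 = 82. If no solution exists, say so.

gcd(68, 90) = 2, and 2 | 82, so solutions exist.
Divide through by 2: 34*x ≡ 41 (mod 45).
34⁻¹ ≡ 4 (mod 45).
x ≡ 4*41 ≡ 29 (mod 45).
The smallest non-negative solution is x = 29.

29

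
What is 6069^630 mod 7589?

Using repeated squaring:
6069^1 ≡ 6069 (mod 7589)
6069^2 ≡ 6069^2 = 36832761 ≡ 3344 (mod 7589)
6069^4 ≡ 3344^2 = 11182336 ≡ 3739 (mod 7589)
6069^8 ≡ 3739^2 = 13980121 ≡ 1183 (mod 7589)
6069^16 ≡ 1183^2 = 1399489 ≡ 3113 (mod 7589)
6069^32 ≡ 3113^2 = 9690769 ≡ 7205 (mod 7589)
6069^64 ≡ 7205^2 = 51912025 ≡ 3265 (mod 7589)
6069^128 ≡ 3265^2 = 10660225 ≡ 5269 (mod 7589)
6069^256 ≡ 5269^2 = 27762361 ≡ 1799 (mod 7589)
6069^512 ≡ 1799^2 = 3236401 ≡ 3487 (mod 7589)
6069^630 = 6069^512 × 6069^64 × 6069^32 × 6069^16 × 6069^4 × 6069^2 ≡ 3487 × 3265 × 7205 × 3113 × 3739 × 3344 (mod 7589).
Accumulate the product:
3487 × 3265 = 11385055 ≡ 1555
1555 × 7205 = 11203775 ≡ 2411
2411 × 3113 = 7505443 ≡ 7511
7511 × 3739 = 28083629 ≡ 4329
4329 × 3344 = 14476176 ≡ 3953

3953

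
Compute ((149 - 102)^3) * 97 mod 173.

149 - 102 = 47
(47)^3 ≡ 23 (mod 173)
23 * 97 = 2231 ≡ 155 (mod 173)

155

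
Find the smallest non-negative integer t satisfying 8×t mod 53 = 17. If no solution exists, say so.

22

gcd(8, 53) = 1, so a unique solution mod 53 exists.
8⁻¹ ≡ 20 (mod 53).
t ≡ 20×17 ≡ 22 (mod 53).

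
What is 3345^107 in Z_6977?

169

Compute successive squares:
3345^1 ≡ 3345 (mod 6977)
3345^2 ≡ 3345^2 = 11189025 ≡ 4894 (mod 6977)
3345^4 ≡ 4894^2 = 23951236 ≡ 6172 (mod 6977)
3345^8 ≡ 6172^2 = 38093584 ≡ 6141 (mod 6977)
3345^16 ≡ 6141^2 = 37711881 ≡ 1196 (mod 6977)
3345^32 ≡ 1196^2 = 1430416 ≡ 131 (mod 6977)
3345^64 ≡ 131^2 = 17161 ≡ 3207 (mod 6977)
3345^107 = 3345^64 × 3345^32 × 3345^8 × 3345^2 × 3345^1 ≡ 3207 × 131 × 6141 × 4894 × 3345 (mod 6977).
Accumulate the product:
3207 × 131 = 420117 ≡ 1497
1497 × 6141 = 9193077 ≡ 4368
4368 × 4894 = 21376992 ≡ 6441
6441 × 3345 = 21545145 ≡ 169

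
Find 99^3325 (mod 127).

Compute successive squares:
3325 in binary is 110011111101, i.e. 3325 = 2048 + 1024 + 128 + 64 + 32 + 16 + 8 + 4 + 1.
99^1 ≡ 99 (mod 127)
99^2 ≡ 99^2 = 9801 ≡ 22 (mod 127)
99^4 ≡ 22^2 = 484 ≡ 103 (mod 127)
99^8 ≡ 103^2 = 10609 ≡ 68 (mod 127)
99^16 ≡ 68^2 = 4624 ≡ 52 (mod 127)
99^32 ≡ 52^2 = 2704 ≡ 37 (mod 127)
99^64 ≡ 37^2 = 1369 ≡ 99 (mod 127)
99^128 ≡ 99^2 = 9801 ≡ 22 (mod 127)
99^256 ≡ 22^2 = 484 ≡ 103 (mod 127)
99^512 ≡ 103^2 = 10609 ≡ 68 (mod 127)
99^1024 ≡ 68^2 = 4624 ≡ 52 (mod 127)
99^2048 ≡ 52^2 = 2704 ≡ 37 (mod 127)
99^3325 = 99^2048 · 99^1024 · 99^128 · 99^64 · 99^32 · 99^16 · 99^8 · 99^4 · 99^1 ≡ 37 · 52 · 22 · 99 · 37 · 52 · 68 · 103 · 99 (mod 127).
Accumulate the product:
37 · 52 = 1924 ≡ 19
19 · 22 = 418 ≡ 37
37 · 99 = 3663 ≡ 107
107 · 37 = 3959 ≡ 22
22 · 52 = 1144 ≡ 1
1 · 68 = 68
68 · 103 = 7004 ≡ 19
19 · 99 = 1881 ≡ 103

103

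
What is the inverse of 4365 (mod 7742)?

4349

Run the extended Euclidean algorithm:
7742 = 1·4365 + 3377
4365 = 1·3377 + 988
3377 = 3·988 + 413
988 = 2·413 + 162
413 = 2·162 + 89
162 = 1·89 + 73
89 = 1·73 + 16
73 = 4·16 + 9
16 = 1·9 + 7
9 = 1·7 + 2
7 = 3·2 + 1
2 = 2·1 + 0
gcd(4365, 7742) = 1, so the inverse exists.
Back-substitute for 1:
1 = 1·7 − 3·2
  = −3·9 + 4·7
  = 4·16 − 7·9
  = −7·73 + 32·16
  = 32·89 − 39·73
  = −39·162 + 71·89
  = 71·413 − 181·162
  = −181·988 + 433·413
  = 433·3377 − 1480·988
  = −1480·4365 + 1913·3377
  = 1913·7742 − 3393·4365
So 4365⁻¹ ≡ −3393 ≡ 4349 (mod 7742).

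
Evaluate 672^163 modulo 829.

By square-and-multiply:
672^1 ≡ 672 (mod 829)
672^2 ≡ 672^2 = 451584 ≡ 608 (mod 829)
672^4 ≡ 608^2 = 369664 ≡ 759 (mod 829)
672^8 ≡ 759^2 = 576081 ≡ 755 (mod 829)
672^16 ≡ 755^2 = 570025 ≡ 502 (mod 829)
672^32 ≡ 502^2 = 252004 ≡ 817 (mod 829)
672^64 ≡ 817^2 = 667489 ≡ 144 (mod 829)
672^128 ≡ 144^2 = 20736 ≡ 11 (mod 829)
672^163 = 672^128 · 672^32 · 672^2 · 672^1 ≡ 11 · 817 · 608 · 672 (mod 829).
Accumulate the product:
11 · 817 = 8987 ≡ 697
697 · 608 = 423776 ≡ 157
157 · 672 = 105504 ≡ 221

221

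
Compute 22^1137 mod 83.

Using repeated squaring:
1137 in binary is 10001110001, i.e. 1137 = 1024 + 64 + 32 + 16 + 1.
22^1 ≡ 22 (mod 83)
22^2 ≡ 22^2 = 484 ≡ 69 (mod 83)
22^4 ≡ 69^2 = 4761 ≡ 30 (mod 83)
22^8 ≡ 30^2 = 900 ≡ 70 (mod 83)
22^16 ≡ 70^2 = 4900 ≡ 3 (mod 83)
22^32 ≡ 3^2 = 9 (mod 83)
22^64 ≡ 9^2 = 81 (mod 83)
22^128 ≡ 81^2 = 6561 ≡ 4 (mod 83)
22^256 ≡ 4^2 = 16 (mod 83)
22^512 ≡ 16^2 = 256 ≡ 7 (mod 83)
22^1024 ≡ 7^2 = 49 (mod 83)
22^1137 = 22^1024 × 22^64 × 22^32 × 22^16 × 22^1 ≡ 49 × 81 × 9 × 3 × 22 (mod 83).
Accumulate the product:
49 × 81 = 3969 ≡ 68
68 × 9 = 612 ≡ 31
31 × 3 = 93 ≡ 10
10 × 22 = 220 ≡ 54

54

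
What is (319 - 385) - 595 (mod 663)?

2

319 - 385 = -66 ≡ 597 (mod 663)
597 - 595 = 2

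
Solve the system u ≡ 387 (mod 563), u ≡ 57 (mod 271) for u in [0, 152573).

13336

563⁻¹ mod 271: 563·142 ≡ 1 (mod 271), so 563⁻¹ ≡ 142.
u = 387 + 563·((57 − 387)·142 mod 271) = 387 + 563·23 = 13336.
Check: 13336 mod 563 = 387, 13336 mod 271 = 57. ✓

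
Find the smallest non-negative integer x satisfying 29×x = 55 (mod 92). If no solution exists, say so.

59

gcd(29, 92) = 1, so a unique solution mod 92 exists.
29⁻¹ ≡ 73 (mod 92).
x ≡ 73×55 ≡ 59 (mod 92).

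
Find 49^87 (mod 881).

87 in binary is 1010111, i.e. 87 = 64 + 16 + 4 + 2 + 1.
49^1 ≡ 49 (mod 881)
49^2 ≡ 49^2 = 2401 ≡ 639 (mod 881)
49^4 ≡ 639^2 = 408321 ≡ 418 (mod 881)
49^8 ≡ 418^2 = 174724 ≡ 286 (mod 881)
49^16 ≡ 286^2 = 81796 ≡ 744 (mod 881)
49^32 ≡ 744^2 = 553536 ≡ 268 (mod 881)
49^64 ≡ 268^2 = 71824 ≡ 463 (mod 881)
49^87 = 49^64 · 49^16 · 49^4 · 49^2 · 49^1 ≡ 463 · 744 · 418 · 639 · 49 (mod 881).
Accumulate the product:
463 · 744 = 344472 ≡ 1
1 · 418 = 418
418 · 639 = 267102 ≡ 159
159 · 49 = 7791 ≡ 743

743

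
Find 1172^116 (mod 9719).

116 in binary is 1110100, i.e. 116 = 64 + 32 + 16 + 4.
1172^1 ≡ 1172 (mod 9719)
1172^2 ≡ 1172^2 = 1373584 ≡ 3205 (mod 9719)
1172^4 ≡ 3205^2 = 10272025 ≡ 8761 (mod 9719)
1172^8 ≡ 8761^2 = 76755121 ≡ 4178 (mod 9719)
1172^16 ≡ 4178^2 = 17455684 ≡ 360 (mod 9719)
1172^32 ≡ 360^2 = 129600 ≡ 3253 (mod 9719)
1172^64 ≡ 3253^2 = 10582009 ≡ 7737 (mod 9719)
1172^116 = 1172^64 × 1172^32 × 1172^16 × 1172^4 ≡ 7737 × 3253 × 360 × 8761 (mod 9719).
Accumulate the product:
7737 × 3253 = 25168461 ≡ 5970
5970 × 360 = 2149200 ≡ 1301
1301 × 8761 = 11398061 ≡ 7393

7393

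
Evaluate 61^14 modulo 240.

121

61^1 ≡ 61 (mod 240)
61^2 ≡ 61^2 = 3721 ≡ 121 (mod 240)
61^4 ≡ 121^2 = 14641 ≡ 1 (mod 240)
61^8 ≡ 1^2 = 1 (mod 240)
61^14 = 61^8 × 61^4 × 61^2 ≡ 1 × 1 × 121 (mod 240).
Accumulate the product:
1 × 1 = 1
1 × 121 = 121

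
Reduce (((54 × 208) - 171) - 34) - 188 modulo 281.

54 × 208 = 11232 ≡ 273 (mod 281)
273 - 171 = 102
102 - 34 = 68
68 - 188 = -120 ≡ 161 (mod 281)

161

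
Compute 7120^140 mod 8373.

8161

7120^1 ≡ 7120 (mod 8373)
7120^2 ≡ 7120^2 = 50694400 ≡ 4258 (mod 8373)
7120^4 ≡ 4258^2 = 18130564 ≡ 3019 (mod 8373)
7120^8 ≡ 3019^2 = 9114361 ≡ 4537 (mod 8373)
7120^16 ≡ 4537^2 = 20584369 ≡ 3535 (mod 8373)
7120^32 ≡ 3535^2 = 12496225 ≡ 3709 (mod 8373)
7120^64 ≡ 3709^2 = 13756681 ≡ 8215 (mod 8373)
7120^128 ≡ 8215^2 = 67486225 ≡ 8218 (mod 8373)
7120^140 = 7120^128 * 7120^8 * 7120^4 ≡ 8218 * 4537 * 3019 (mod 8373).
Accumulate the product:
8218 * 4537 = 37285066 ≡ 97
97 * 3019 = 292843 ≡ 8161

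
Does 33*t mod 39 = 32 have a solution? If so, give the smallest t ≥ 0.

no solution

gcd(33, 39) = 3, and 3 does not divide 32.
So the congruence has no solution.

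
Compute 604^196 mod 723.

601

196 in binary is 11000100, i.e. 196 = 128 + 64 + 4.
604^1 ≡ 604 (mod 723)
604^2 ≡ 604^2 = 364816 ≡ 424 (mod 723)
604^4 ≡ 424^2 = 179776 ≡ 472 (mod 723)
604^8 ≡ 472^2 = 222784 ≡ 100 (mod 723)
604^16 ≡ 100^2 = 10000 ≡ 601 (mod 723)
604^32 ≡ 601^2 = 361201 ≡ 424 (mod 723)
604^64 ≡ 424^2 = 179776 ≡ 472 (mod 723)
604^128 ≡ 472^2 = 222784 ≡ 100 (mod 723)
604^196 = 604^128 × 604^64 × 604^4 ≡ 100 × 472 × 472 (mod 723).
Accumulate the product:
100 × 472 = 47200 ≡ 205
205 × 472 = 96760 ≡ 601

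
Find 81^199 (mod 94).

81^1 ≡ 81 (mod 94)
81^2 ≡ 81^2 = 6561 ≡ 75 (mod 94)
81^4 ≡ 75^2 = 5625 ≡ 79 (mod 94)
81^8 ≡ 79^2 = 6241 ≡ 37 (mod 94)
81^16 ≡ 37^2 = 1369 ≡ 53 (mod 94)
81^32 ≡ 53^2 = 2809 ≡ 83 (mod 94)
81^64 ≡ 83^2 = 6889 ≡ 27 (mod 94)
81^128 ≡ 27^2 = 729 ≡ 71 (mod 94)
81^199 = 81^128 * 81^64 * 81^4 * 81^2 * 81^1 ≡ 71 * 27 * 79 * 75 * 81 (mod 94).
Accumulate the product:
71 * 27 = 1917 ≡ 37
37 * 79 = 2923 ≡ 9
9 * 75 = 675 ≡ 17
17 * 81 = 1377 ≡ 61

61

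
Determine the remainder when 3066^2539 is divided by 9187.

By square-and-multiply:
2539 in binary is 100111101011, i.e. 2539 = 2048 + 256 + 128 + 64 + 32 + 8 + 2 + 1.
3066^1 ≡ 3066 (mod 9187)
3066^2 ≡ 3066^2 = 9400356 ≡ 2055 (mod 9187)
3066^4 ≡ 2055^2 = 4223025 ≡ 6192 (mod 9187)
3066^8 ≡ 6192^2 = 38340864 ≡ 3513 (mod 9187)
3066^16 ≡ 3513^2 = 12341169 ≡ 3028 (mod 9187)
3066^32 ≡ 3028^2 = 9168784 ≡ 158 (mod 9187)
3066^64 ≡ 158^2 = 24964 ≡ 6590 (mod 9187)
3066^128 ≡ 6590^2 = 43428100 ≡ 1151 (mod 9187)
3066^256 ≡ 1151^2 = 1324801 ≡ 1873 (mod 9187)
3066^512 ≡ 1873^2 = 3508129 ≡ 7882 (mod 9187)
3066^1024 ≡ 7882^2 = 62125924 ≡ 3430 (mod 9187)
3066^2048 ≡ 3430^2 = 11764900 ≡ 5540 (mod 9187)
3066^2539 = 3066^2048 * 3066^256 * 3066^128 * 3066^64 * 3066^32 * 3066^8 * 3066^2 * 3066^1 ≡ 5540 * 1873 * 1151 * 6590 * 158 * 3513 * 2055 * 3066 (mod 9187).
Accumulate the product:
5540 * 1873 = 10376420 ≡ 4297
4297 * 1151 = 4945847 ≡ 3241
3241 * 6590 = 21358190 ≡ 7602
7602 * 158 = 1201116 ≡ 6806
6806 * 3513 = 23909478 ≡ 4904
4904 * 2055 = 10077720 ≡ 8768
8768 * 3066 = 26882688 ≡ 1526

1526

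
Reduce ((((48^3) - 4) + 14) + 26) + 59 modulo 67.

3

(48)^3 ≡ 42 (mod 67)
42 - 4 = 38
38 + 14 = 52
52 + 26 = 78 ≡ 11 (mod 67)
11 + 59 = 70 ≡ 3 (mod 67)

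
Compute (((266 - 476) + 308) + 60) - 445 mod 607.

320

266 - 476 = -210 ≡ 397 (mod 607)
397 + 308 = 705 ≡ 98 (mod 607)
98 + 60 = 158
158 - 445 = -287 ≡ 320 (mod 607)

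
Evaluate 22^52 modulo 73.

Using repeated squaring:
52 in binary is 110100, i.e. 52 = 32 + 16 + 4.
22^1 ≡ 22 (mod 73)
22^2 ≡ 22^2 = 484 ≡ 46 (mod 73)
22^4 ≡ 46^2 = 2116 ≡ 72 (mod 73)
22^8 ≡ 72^2 = 5184 ≡ 1 (mod 73)
22^16 ≡ 1^2 = 1 (mod 73)
22^32 ≡ 1^2 = 1 (mod 73)
22^52 = 22^32 · 22^16 · 22^4 ≡ 1 · 1 · 72 (mod 73).
Accumulate the product:
1 · 1 = 1
1 · 72 = 72

72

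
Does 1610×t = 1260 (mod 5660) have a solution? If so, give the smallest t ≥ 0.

gcd(1610, 5660) = 10, and 10 | 1260, so solutions exist.
Divide through by 10: 161×t mod 566 = 126.
161⁻¹ ≡ 225 (mod 566).
t ≡ 225×126 ≡ 50 (mod 566).
The smallest non-negative solution is t = 50.

50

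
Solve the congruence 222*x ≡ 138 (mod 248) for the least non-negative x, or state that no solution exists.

gcd(222, 248) = 2, and 2 | 138, so solutions exist.
Divide through by 2: 111*x mod 124 = 69.
111⁻¹ ≡ 19 (mod 124).
x ≡ 19*69 ≡ 71 (mod 124).
The smallest non-negative solution is x = 71.

71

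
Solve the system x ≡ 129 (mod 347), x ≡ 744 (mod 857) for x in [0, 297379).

347⁻¹ mod 857: 347·694 ≡ 1 (mod 857), so 347⁻¹ ≡ 694.
x = 129 + 347·((744 − 129)·694 mod 857) = 129 + 347·24 = 8457.
Check: 8457 mod 347 = 129, 8457 mod 857 = 744. ✓

8457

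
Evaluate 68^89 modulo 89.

68

Compute successive squares:
89 in binary is 1011001, i.e. 89 = 64 + 16 + 8 + 1.
68^1 ≡ 68 (mod 89)
68^2 ≡ 68^2 = 4624 ≡ 85 (mod 89)
68^4 ≡ 85^2 = 7225 ≡ 16 (mod 89)
68^8 ≡ 16^2 = 256 ≡ 78 (mod 89)
68^16 ≡ 78^2 = 6084 ≡ 32 (mod 89)
68^32 ≡ 32^2 = 1024 ≡ 45 (mod 89)
68^64 ≡ 45^2 = 2025 ≡ 67 (mod 89)
68^89 = 68^64 · 68^16 · 68^8 · 68^1 ≡ 67 · 32 · 78 · 68 (mod 89).
Accumulate the product:
67 · 32 = 2144 ≡ 8
8 · 78 = 624 ≡ 1
1 · 68 = 68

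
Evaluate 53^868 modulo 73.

868 in binary is 1101100100, i.e. 868 = 512 + 256 + 64 + 32 + 4.
53^1 ≡ 53 (mod 73)
53^2 ≡ 53^2 = 2809 ≡ 35 (mod 73)
53^4 ≡ 35^2 = 1225 ≡ 57 (mod 73)
53^8 ≡ 57^2 = 3249 ≡ 37 (mod 73)
53^16 ≡ 37^2 = 1369 ≡ 55 (mod 73)
53^32 ≡ 55^2 = 3025 ≡ 32 (mod 73)
53^64 ≡ 32^2 = 1024 ≡ 2 (mod 73)
53^128 ≡ 2^2 = 4 (mod 73)
53^256 ≡ 4^2 = 16 (mod 73)
53^512 ≡ 16^2 = 256 ≡ 37 (mod 73)
53^868 = 53^512 * 53^256 * 53^64 * 53^32 * 53^4 ≡ 37 * 16 * 2 * 32 * 57 (mod 73).
Accumulate the product:
37 * 16 = 592 ≡ 8
8 * 2 = 16
16 * 32 = 512 ≡ 1
1 * 57 = 57

57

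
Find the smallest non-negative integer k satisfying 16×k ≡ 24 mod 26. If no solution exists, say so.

8

gcd(16, 26) = 2, and 2 | 24, so solutions exist.
Divide through by 2: 8×k mod 13 = 12.
8⁻¹ ≡ 5 (mod 13).
k ≡ 5×12 ≡ 8 (mod 13).
The smallest non-negative solution is k = 8.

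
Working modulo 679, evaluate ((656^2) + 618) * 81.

563

(656)^2 ≡ 529 (mod 679)
529 + 618 = 1147 ≡ 468 (mod 679)
468 * 81 = 37908 ≡ 563 (mod 679)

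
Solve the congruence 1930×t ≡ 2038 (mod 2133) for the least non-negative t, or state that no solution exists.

gcd(1930, 2133) = 1, so a unique solution mod 2133 exists.
1930⁻¹ ≡ 1429 (mod 2133).
t ≡ 1429×2038 ≡ 757 (mod 2133).

757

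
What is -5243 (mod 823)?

518

-5243 = -7·823 + 518, so -5243 ≡ 518 (mod 823).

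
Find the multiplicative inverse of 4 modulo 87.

22

By the extended Euclidean algorithm:
87 = 21·4 + 3
4 = 1·3 + 1
3 = 3·1 + 0
gcd(4, 87) = 1, so the inverse exists.
Bézout: 1 = −1·87 + 22·4.
So 4⁻¹ ≡ 22 (mod 87).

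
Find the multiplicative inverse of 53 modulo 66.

Run the extended Euclidean algorithm:
66 = 1*53 + 13
53 = 4*13 + 1
13 = 13*1 + 0
gcd(53, 66) = 1, so the inverse exists.
Back-substitute for 1:
1 = 1*53 − 4*13
  = −4*66 + 5*53
So 53⁻¹ ≡ 5 (mod 66).

5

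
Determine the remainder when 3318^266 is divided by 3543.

266 in binary is 100001010, i.e. 266 = 256 + 8 + 2.
3318^1 ≡ 3318 (mod 3543)
3318^2 ≡ 3318^2 = 11009124 ≡ 1023 (mod 3543)
3318^4 ≡ 1023^2 = 1046529 ≡ 1344 (mod 3543)
3318^8 ≡ 1344^2 = 1806336 ≡ 2949 (mod 3543)
3318^16 ≡ 2949^2 = 8696601 ≡ 2079 (mod 3543)
3318^32 ≡ 2079^2 = 4322241 ≡ 3324 (mod 3543)
3318^64 ≡ 3324^2 = 11048976 ≡ 1902 (mod 3543)
3318^128 ≡ 1902^2 = 3617604 ≡ 201 (mod 3543)
3318^256 ≡ 201^2 = 40401 ≡ 1428 (mod 3543)
3318^266 = 3318^256 * 3318^8 * 3318^2 ≡ 1428 * 2949 * 1023 (mod 3543).
Accumulate the product:
1428 * 2949 = 4211172 ≡ 2088
2088 * 1023 = 2136024 ≡ 3138

3138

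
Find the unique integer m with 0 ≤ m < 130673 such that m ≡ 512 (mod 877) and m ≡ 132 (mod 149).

96982

877⁻¹ mod 149: 877·35 ≡ 1 (mod 149), so 877⁻¹ ≡ 35.
m = 512 + 877·((132 − 512)·35 mod 149) = 512 + 877·110 = 96982.
Check: 96982 mod 877 = 512, 96982 mod 149 = 132. ✓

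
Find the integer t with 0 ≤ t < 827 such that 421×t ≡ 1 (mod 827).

772

827 = 1×421 + 406
421 = 1×406 + 15
406 = 27×15 + 1
15 = 15×1 + 0
gcd(421, 827) = 1, so the inverse exists.
Bézout: 1 = 28×827 − 55×421.
So 421⁻¹ ≡ −55 ≡ 772 (mod 827).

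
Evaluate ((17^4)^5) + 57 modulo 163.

(17)^4 ≡ 65 (mod 163)
(65)^5 ≡ 64 (mod 163)
64 + 57 = 121

121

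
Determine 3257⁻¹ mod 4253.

585

By the extended Euclidean algorithm:
4253 = 1*3257 + 996
3257 = 3*996 + 269
996 = 3*269 + 189
269 = 1*189 + 80
189 = 2*80 + 29
80 = 2*29 + 22
29 = 1*22 + 7
22 = 3*7 + 1
7 = 7*1 + 0
gcd(3257, 4253) = 1, so the inverse exists.
Back-substitute for 1:
1 = 1*22 − 3*7
  = −3*29 + 4*22
  = 4*80 − 11*29
  = −11*189 + 26*80
  = 26*269 − 37*189
  = −37*996 + 137*269
  = 137*3257 − 448*996
  = −448*4253 + 585*3257
So 3257⁻¹ ≡ 585 (mod 4253).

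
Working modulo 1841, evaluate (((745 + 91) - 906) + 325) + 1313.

745 + 91 = 836
836 - 906 = -70 ≡ 1771 (mod 1841)
1771 + 325 = 2096 ≡ 255 (mod 1841)
255 + 1313 = 1568

1568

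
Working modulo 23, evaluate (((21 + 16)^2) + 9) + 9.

21 + 16 = 37 ≡ 14 (mod 23)
(14)^2 ≡ 12 (mod 23)
12 + 9 = 21
21 + 9 = 30 ≡ 7 (mod 23)

7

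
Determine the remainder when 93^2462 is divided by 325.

199

2462 in binary is 100110011110, i.e. 2462 = 2048 + 256 + 128 + 16 + 8 + 4 + 2.
93^1 ≡ 93 (mod 325)
93^2 ≡ 93^2 = 8649 ≡ 199 (mod 325)
93^4 ≡ 199^2 = 39601 ≡ 276 (mod 325)
93^8 ≡ 276^2 = 76176 ≡ 126 (mod 325)
93^16 ≡ 126^2 = 15876 ≡ 276 (mod 325)
93^32 ≡ 276^2 = 76176 ≡ 126 (mod 325)
93^64 ≡ 126^2 = 15876 ≡ 276 (mod 325)
93^128 ≡ 276^2 = 76176 ≡ 126 (mod 325)
93^256 ≡ 126^2 = 15876 ≡ 276 (mod 325)
93^512 ≡ 276^2 = 76176 ≡ 126 (mod 325)
93^1024 ≡ 126^2 = 15876 ≡ 276 (mod 325)
93^2048 ≡ 276^2 = 76176 ≡ 126 (mod 325)
93^2462 = 93^2048 · 93^256 · 93^128 · 93^16 · 93^8 · 93^4 · 93^2 ≡ 126 · 276 · 126 · 276 · 126 · 276 · 199 (mod 325).
Accumulate the product:
126 · 276 = 34776 ≡ 1
1 · 126 = 126
126 · 276 = 34776 ≡ 1
1 · 126 = 126
126 · 276 = 34776 ≡ 1
1 · 199 = 199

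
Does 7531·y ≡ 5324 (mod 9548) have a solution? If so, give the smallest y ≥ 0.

4840

gcd(7531, 9548) = 1, so a unique solution mod 9548 exists.
7531⁻¹ ≡ 8819 (mod 9548).
y ≡ 8819·5324 ≡ 4840 (mod 9548).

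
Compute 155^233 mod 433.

155^1 ≡ 155 (mod 433)
155^2 ≡ 155^2 = 24025 ≡ 210 (mod 433)
155^4 ≡ 210^2 = 44100 ≡ 367 (mod 433)
155^8 ≡ 367^2 = 134689 ≡ 26 (mod 433)
155^16 ≡ 26^2 = 676 ≡ 243 (mod 433)
155^32 ≡ 243^2 = 59049 ≡ 161 (mod 433)
155^64 ≡ 161^2 = 25921 ≡ 374 (mod 433)
155^128 ≡ 374^2 = 139876 ≡ 17 (mod 433)
155^233 = 155^128 · 155^64 · 155^32 · 155^8 · 155^1 ≡ 17 · 374 · 161 · 26 · 155 (mod 433).
Accumulate the product:
17 · 374 = 6358 ≡ 296
296 · 161 = 47656 ≡ 26
26 · 26 = 676 ≡ 243
243 · 155 = 37665 ≡ 427

427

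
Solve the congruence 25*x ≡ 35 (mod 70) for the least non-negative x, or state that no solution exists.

gcd(25, 70) = 5, and 5 | 35, so solutions exist.
Divide through by 5: 5*x = 7 (mod 14).
5⁻¹ ≡ 3 (mod 14).
x ≡ 3*7 ≡ 7 (mod 14).
The smallest non-negative solution is x = 7.

7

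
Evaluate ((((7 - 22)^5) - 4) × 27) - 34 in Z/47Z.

13

7 - 22 = -15 ≡ 32 (mod 47)
(32)^5 ≡ 4 (mod 47)
4 - 4 = 0
0 × 27 = 0
0 - 34 = -34 ≡ 13 (mod 47)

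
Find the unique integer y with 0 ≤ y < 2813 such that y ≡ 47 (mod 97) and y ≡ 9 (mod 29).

241

97⁻¹ mod 29: 97·3 ≡ 1 (mod 29), so 97⁻¹ ≡ 3.
y = 47 + 97·((9 − 47)·3 mod 29) = 47 + 97·2 = 241.
Check: 241 mod 97 = 47, 241 mod 29 = 9. ✓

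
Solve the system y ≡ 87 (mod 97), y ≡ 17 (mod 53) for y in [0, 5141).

4840

97⁻¹ mod 53: 97×47 ≡ 1 (mod 53), so 97⁻¹ ≡ 47.
y = 87 + 97×((17 − 87)×47 mod 53) = 87 + 97×49 = 4840.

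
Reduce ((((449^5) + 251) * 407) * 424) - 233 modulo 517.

416

(449)^5 ≡ 199 (mod 517)
199 + 251 = 450
450 * 407 = 183150 ≡ 132 (mod 517)
132 * 424 = 55968 ≡ 132 (mod 517)
132 - 233 = -101 ≡ 416 (mod 517)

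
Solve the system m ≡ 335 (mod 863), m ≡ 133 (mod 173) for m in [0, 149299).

87498

863⁻¹ mod 173: 863×86 ≡ 1 (mod 173), so 863⁻¹ ≡ 86.
m = 335 + 863×((133 − 335)×86 mod 173) = 335 + 863×101 = 87498.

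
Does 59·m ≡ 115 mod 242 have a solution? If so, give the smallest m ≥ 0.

125

gcd(59, 242) = 1, so a unique solution mod 242 exists.
59⁻¹ ≡ 201 (mod 242).
m ≡ 201·115 ≡ 125 (mod 242).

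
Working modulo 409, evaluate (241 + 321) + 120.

241 + 321 = 562 ≡ 153 (mod 409)
153 + 120 = 273

273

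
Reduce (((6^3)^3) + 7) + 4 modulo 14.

(6)^3 ≡ 6 (mod 14)
(6)^3 ≡ 6 (mod 14)
6 + 7 = 13
13 + 4 = 17 ≡ 3 (mod 14)

3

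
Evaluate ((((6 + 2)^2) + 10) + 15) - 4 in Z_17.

0

6 + 2 = 8
(8)^2 ≡ 13 (mod 17)
13 + 10 = 23 ≡ 6 (mod 17)
6 + 15 = 21 ≡ 4 (mod 17)
4 - 4 = 0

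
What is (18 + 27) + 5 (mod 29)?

18 + 27 = 45 ≡ 16 (mod 29)
16 + 5 = 21

21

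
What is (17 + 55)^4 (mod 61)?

1

17 + 55 = 72 ≡ 11 (mod 61)
(11)^4 ≡ 1 (mod 61)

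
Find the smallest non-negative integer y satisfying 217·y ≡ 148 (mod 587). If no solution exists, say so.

117

gcd(217, 587) = 1, so a unique solution mod 587 exists.
217⁻¹ ≡ 211 (mod 587).
y ≡ 211·148 ≡ 117 (mod 587).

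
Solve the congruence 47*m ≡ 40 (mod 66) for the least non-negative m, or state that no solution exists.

gcd(47, 66) = 1, so a unique solution mod 66 exists.
47⁻¹ ≡ 59 (mod 66).
m ≡ 59*40 ≡ 50 (mod 66).

50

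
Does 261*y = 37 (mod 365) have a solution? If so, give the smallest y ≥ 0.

gcd(261, 365) = 1, so a unique solution mod 365 exists.
261⁻¹ ≡ 186 (mod 365).
y ≡ 186*37 ≡ 312 (mod 365).

312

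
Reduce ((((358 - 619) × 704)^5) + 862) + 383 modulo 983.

534

358 - 619 = -261 ≡ 722 (mod 983)
722 × 704 = 508288 ≡ 77 (mod 983)
(77)^5 ≡ 272 (mod 983)
272 + 862 = 1134 ≡ 151 (mod 983)
151 + 383 = 534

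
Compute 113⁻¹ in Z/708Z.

401

708 = 6*113 + 30
113 = 3*30 + 23
30 = 1*23 + 7
23 = 3*7 + 2
7 = 3*2 + 1
2 = 2*1 + 0
gcd(113, 708) = 1, so the inverse exists.
Back-substitute for 1:
1 = 1*7 − 3*2
  = −3*23 + 10*7
  = 10*30 − 13*23
  = −13*113 + 49*30
  = 49*708 − 307*113
So 113⁻¹ ≡ −307 ≡ 401 (mod 708).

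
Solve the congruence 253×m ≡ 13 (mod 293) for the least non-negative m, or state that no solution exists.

gcd(253, 293) = 1, so a unique solution mod 293 exists.
253⁻¹ ≡ 271 (mod 293).
m ≡ 271×13 ≡ 7 (mod 293).

7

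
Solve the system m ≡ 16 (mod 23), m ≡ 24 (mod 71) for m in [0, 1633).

1373

23⁻¹ mod 71: 23*34 ≡ 1 (mod 71), so 23⁻¹ ≡ 34.
m = 16 + 23*((24 − 16)*34 mod 71) = 16 + 23*59 = 1373.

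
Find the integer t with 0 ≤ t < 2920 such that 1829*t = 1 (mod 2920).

Apply the Euclidean algorithm and back-substitute:
2920 = 1*1829 + 1091
1829 = 1*1091 + 738
1091 = 1*738 + 353
738 = 2*353 + 32
353 = 11*32 + 1
32 = 32*1 + 0
gcd(1829, 2920) = 1, so the inverse exists.
Back-substitute for 1:
1 = 1*353 − 11*32
  = −11*738 + 23*353
  = 23*1091 − 34*738
  = −34*1829 + 57*1091
  = 57*2920 − 91*1829
So 1829⁻¹ ≡ −91 ≡ 2829 (mod 2920).

2829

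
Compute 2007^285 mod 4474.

3143

Compute successive squares:
285 in binary is 100011101, i.e. 285 = 256 + 16 + 8 + 4 + 1.
2007^1 ≡ 2007 (mod 4474)
2007^2 ≡ 2007^2 = 4028049 ≡ 1449 (mod 4474)
2007^4 ≡ 1449^2 = 2099601 ≡ 1295 (mod 4474)
2007^8 ≡ 1295^2 = 1677025 ≡ 3749 (mod 4474)
2007^16 ≡ 3749^2 = 14055001 ≡ 2167 (mod 4474)
2007^32 ≡ 2167^2 = 4695889 ≡ 2663 (mod 4474)
2007^64 ≡ 2663^2 = 7091569 ≡ 279 (mod 4474)
2007^128 ≡ 279^2 = 77841 ≡ 1783 (mod 4474)
2007^256 ≡ 1783^2 = 3179089 ≡ 2549 (mod 4474)
2007^285 = 2007^256 · 2007^16 · 2007^8 · 2007^4 · 2007^1 ≡ 2549 · 2167 · 3749 · 1295 · 2007 (mod 4474).
Accumulate the product:
2549 · 2167 = 5523683 ≡ 2767
2767 · 3749 = 10373483 ≡ 2751
2751 · 1295 = 3562545 ≡ 1241
1241 · 2007 = 2490687 ≡ 3143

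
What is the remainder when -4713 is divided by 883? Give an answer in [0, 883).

585

-4713 = -6×883 + 585, so -4713 ≡ 585 (mod 883).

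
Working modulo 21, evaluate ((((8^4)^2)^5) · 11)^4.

(8)^4 ≡ 1 (mod 21)
(1)^2 ≡ 1 (mod 21)
(1)^5 ≡ 1 (mod 21)
1 · 11 = 11
(11)^4 ≡ 4 (mod 21)

4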